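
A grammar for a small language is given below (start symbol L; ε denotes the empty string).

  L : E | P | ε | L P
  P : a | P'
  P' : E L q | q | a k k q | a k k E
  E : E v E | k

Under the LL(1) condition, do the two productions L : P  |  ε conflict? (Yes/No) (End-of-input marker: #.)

FIRST(P) = { a, k, q } and FIRST(ε) = { ε }.
The second alternative is nullable and FOLLOW(L) = { #, a, k, q } shares a with FIRST of the first — conflict.

Yes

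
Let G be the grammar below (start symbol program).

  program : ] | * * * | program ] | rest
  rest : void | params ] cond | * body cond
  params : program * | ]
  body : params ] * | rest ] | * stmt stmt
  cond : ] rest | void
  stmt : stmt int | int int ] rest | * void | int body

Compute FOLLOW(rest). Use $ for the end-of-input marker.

{ $, *, ], int, void }

In program : rest: rest is at the end, add FOLLOW(program) = { $, *, ] }.
In body : rest ]: add FIRST(]) = { ] }.
In cond : ] rest: rest is at the end, add FOLLOW(cond) = { $, *, ], int, void }.
In stmt : int int ] rest: rest is at the end, add FOLLOW(stmt) = { *, ], int, void }.
Union: FOLLOW(rest) = { $, *, ], int, void }.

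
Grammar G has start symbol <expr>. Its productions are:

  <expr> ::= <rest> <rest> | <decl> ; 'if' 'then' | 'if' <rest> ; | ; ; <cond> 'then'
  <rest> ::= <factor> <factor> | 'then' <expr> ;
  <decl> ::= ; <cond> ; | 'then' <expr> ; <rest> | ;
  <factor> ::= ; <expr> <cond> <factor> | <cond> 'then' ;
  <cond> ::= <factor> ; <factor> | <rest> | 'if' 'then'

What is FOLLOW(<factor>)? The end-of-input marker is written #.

In <rest> ::= <factor> <factor>: add FIRST(<factor>) = { 'if', 'then', ; }.
In <rest> ::= <factor> <factor>: <factor> is at the end, add FOLLOW(<rest>) = { #, 'if', 'then', ; }.
In <factor> ::= ; <expr> <cond> <factor>: <factor> is at the end, add FOLLOW(<factor>) = { #, 'if', 'then', ; }.
In <cond> ::= <factor> ; <factor>: add FIRST(; <factor>) = { ; }.
In <cond> ::= <factor> ; <factor>: <factor> is at the end, add FOLLOW(<cond>) = { 'if', 'then', ; }.
Union: FOLLOW(<factor>) = { #, 'if', 'then', ; }.

{ #, 'if', 'then', ; }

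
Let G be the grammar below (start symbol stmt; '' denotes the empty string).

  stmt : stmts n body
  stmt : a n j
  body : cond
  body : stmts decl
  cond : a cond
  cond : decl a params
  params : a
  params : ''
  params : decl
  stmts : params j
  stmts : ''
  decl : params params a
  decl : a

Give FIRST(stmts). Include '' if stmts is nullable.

From stmts : params j: params nullable, take FIRST(params) ∪ {j} = { a, j }.
stmts : '' contributes ''.
Union: FIRST(stmts) = { a, j, '' }.

{ a, j, '' }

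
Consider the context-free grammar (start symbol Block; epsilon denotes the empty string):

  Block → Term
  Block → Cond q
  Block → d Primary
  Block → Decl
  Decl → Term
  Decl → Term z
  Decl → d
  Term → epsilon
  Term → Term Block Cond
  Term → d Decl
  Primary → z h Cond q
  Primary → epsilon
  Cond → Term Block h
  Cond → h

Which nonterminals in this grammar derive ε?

Directly nullable (have an epsilon-production): Term, Primary.
Block → Term with every symbol nullable, so Block is nullable.
Decl → Term with every symbol nullable, so Decl is nullable.
No other nonterminal has a production whose RHS symbols are all nullable.

{ Block, Decl, Primary, Term }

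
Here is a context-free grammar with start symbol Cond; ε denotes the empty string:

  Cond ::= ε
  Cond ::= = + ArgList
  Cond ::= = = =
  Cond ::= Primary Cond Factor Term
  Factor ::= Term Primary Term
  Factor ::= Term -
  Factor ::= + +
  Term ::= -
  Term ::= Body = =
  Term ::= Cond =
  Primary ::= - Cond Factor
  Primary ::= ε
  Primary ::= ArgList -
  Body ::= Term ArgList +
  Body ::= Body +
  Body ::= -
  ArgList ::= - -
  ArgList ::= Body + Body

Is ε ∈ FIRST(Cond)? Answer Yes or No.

Yes

Cond has an ε-production, so Cond ⇒ ε.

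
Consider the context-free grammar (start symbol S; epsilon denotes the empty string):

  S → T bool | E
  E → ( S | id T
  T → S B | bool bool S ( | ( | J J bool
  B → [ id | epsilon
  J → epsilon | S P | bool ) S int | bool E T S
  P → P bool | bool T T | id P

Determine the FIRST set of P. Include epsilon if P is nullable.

{ bool, id }

From P → P bool: add FIRST(P) = { bool, id }.
P → bool T T contributes {bool}.
P → id P contributes {id}.
Union: FIRST(P) = { bool, id }.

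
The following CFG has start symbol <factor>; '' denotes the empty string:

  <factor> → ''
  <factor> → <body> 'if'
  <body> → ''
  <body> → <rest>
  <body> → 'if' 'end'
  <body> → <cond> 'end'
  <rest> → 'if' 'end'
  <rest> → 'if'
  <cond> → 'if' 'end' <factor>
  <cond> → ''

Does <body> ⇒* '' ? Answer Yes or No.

<body> has an ''-production, so <body> ⇒ ''.

Yes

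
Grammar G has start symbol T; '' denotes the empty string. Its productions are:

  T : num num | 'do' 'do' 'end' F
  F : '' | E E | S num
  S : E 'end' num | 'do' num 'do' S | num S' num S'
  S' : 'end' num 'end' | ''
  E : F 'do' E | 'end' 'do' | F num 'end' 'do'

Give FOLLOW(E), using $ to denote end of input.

{ $, 'do', 'end', num }

In F : E E: add FIRST(E) = { 'do', 'end', num }.
In F : E E: E is at the end, add FOLLOW(F) = { $, 'do', num }.
In S : E 'end' num: add FIRST('end' num) = { 'end' }.
In E : F 'do' E: E is at the end, add FOLLOW(E) = { $, 'do', 'end', num }.
Union: FOLLOW(E) = { $, 'do', 'end', num }.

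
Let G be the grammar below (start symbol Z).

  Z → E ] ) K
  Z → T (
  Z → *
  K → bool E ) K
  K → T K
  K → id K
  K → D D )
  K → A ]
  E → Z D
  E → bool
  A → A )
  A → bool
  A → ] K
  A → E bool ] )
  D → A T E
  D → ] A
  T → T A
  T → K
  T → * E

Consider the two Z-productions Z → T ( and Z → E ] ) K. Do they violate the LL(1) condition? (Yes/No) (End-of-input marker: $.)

Yes

FIRST(T () = { *, ], bool, id } and FIRST(E ] ) K) = { *, ], bool, id }.
Both contain *, so the two alternatives are not disjoint — LL(1) conflict.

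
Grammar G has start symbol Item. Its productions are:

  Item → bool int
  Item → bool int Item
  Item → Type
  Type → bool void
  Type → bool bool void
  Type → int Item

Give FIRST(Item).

{ bool, int }

Item → bool int contributes {bool}.
Item → bool int Item contributes {bool}.
From Item → Type: add FIRST(Type) = { bool, int }.
Union: FIRST(Item) = { bool, int }.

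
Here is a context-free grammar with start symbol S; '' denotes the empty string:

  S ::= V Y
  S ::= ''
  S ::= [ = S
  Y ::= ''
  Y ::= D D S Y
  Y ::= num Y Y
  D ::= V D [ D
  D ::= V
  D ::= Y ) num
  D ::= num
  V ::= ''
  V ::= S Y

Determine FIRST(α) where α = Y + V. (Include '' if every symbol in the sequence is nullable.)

{ ), +, [, num }

Add FIRST(Y)\{''} = { ), [, num }; Y is nullable, continue.
+ is a terminal; add {+} and stop.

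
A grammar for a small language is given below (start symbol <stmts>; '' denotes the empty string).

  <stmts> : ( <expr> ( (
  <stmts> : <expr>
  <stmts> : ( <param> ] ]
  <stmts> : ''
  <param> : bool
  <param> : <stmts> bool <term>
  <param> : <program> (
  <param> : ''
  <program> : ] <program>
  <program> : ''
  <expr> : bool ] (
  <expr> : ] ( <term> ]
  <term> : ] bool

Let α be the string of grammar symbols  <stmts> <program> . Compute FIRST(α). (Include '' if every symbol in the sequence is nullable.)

{ (, ], bool, '' }

Add FIRST(<stmts>)\{''} = { (, ], bool }; <stmts> is nullable, continue.
Add FIRST(<program>)\{''} = { ] }; <program> is nullable, continue.
Every symbol is nullable, so include ''.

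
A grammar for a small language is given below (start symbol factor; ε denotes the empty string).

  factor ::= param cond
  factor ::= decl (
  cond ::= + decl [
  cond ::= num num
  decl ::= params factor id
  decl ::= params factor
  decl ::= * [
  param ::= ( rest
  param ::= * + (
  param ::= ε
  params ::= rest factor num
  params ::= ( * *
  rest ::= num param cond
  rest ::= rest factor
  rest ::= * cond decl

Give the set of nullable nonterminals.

{ param }

Directly nullable (have an ε-production): param.
No other nonterminal has a production whose RHS symbols are all nullable.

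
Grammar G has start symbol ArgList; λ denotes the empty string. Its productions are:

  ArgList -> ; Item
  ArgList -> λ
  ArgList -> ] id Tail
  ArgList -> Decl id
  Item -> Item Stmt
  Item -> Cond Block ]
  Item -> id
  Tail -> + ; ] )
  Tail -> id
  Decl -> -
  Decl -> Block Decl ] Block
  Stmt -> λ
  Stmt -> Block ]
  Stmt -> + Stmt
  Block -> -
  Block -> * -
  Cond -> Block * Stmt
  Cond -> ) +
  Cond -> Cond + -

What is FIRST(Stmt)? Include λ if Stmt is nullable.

Stmt -> λ contributes λ.
From Stmt -> Block ]: add FIRST(Block) = { *, - }.
Stmt -> + Stmt contributes {+}.
Union: FIRST(Stmt) = { *, +, -, λ }.

{ *, +, -, λ }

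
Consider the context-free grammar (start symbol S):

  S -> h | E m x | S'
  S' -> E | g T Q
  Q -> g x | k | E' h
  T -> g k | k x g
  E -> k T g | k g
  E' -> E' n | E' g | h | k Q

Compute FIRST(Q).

{ g, h, k }

Q -> g x contributes {g}.
Q -> k contributes {k}.
From Q -> E' h: add FIRST(E') = { h, k }.
Union: FIRST(Q) = { g, h, k }.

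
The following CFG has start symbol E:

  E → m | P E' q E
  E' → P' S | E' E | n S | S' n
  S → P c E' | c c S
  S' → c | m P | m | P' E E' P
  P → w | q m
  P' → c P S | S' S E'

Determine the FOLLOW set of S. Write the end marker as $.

In E' → P' S: S is at the end, add FOLLOW(E') = { c, m, n, q, w }.
In E' → n S: S is at the end, add FOLLOW(E') = { c, m, n, q, w }.
In S → c c S: S is at the end, add FOLLOW(S) = { c, m, n, q, w }.
In P' → c P S: S is at the end, add FOLLOW(P') = { c, m, q, w }.
In P' → S' S E': add FIRST(E') = { c, m, n }.
Union: FOLLOW(S) = { c, m, n, q, w }.

{ c, m, n, q, w }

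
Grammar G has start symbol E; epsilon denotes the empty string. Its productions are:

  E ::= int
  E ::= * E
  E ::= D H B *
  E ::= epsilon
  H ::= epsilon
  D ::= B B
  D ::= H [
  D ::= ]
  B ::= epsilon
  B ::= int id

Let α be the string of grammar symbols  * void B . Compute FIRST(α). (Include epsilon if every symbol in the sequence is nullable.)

* is a terminal; add {*} and stop.

{ * }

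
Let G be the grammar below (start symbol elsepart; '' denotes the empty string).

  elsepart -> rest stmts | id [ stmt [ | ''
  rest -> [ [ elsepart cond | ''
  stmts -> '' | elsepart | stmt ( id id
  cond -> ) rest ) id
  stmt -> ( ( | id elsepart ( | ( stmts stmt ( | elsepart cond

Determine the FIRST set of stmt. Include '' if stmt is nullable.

stmt -> ( ( contributes {(}.
stmt -> id elsepart ( contributes {id}.
stmt -> ( stmts stmt ( contributes {(}.
From stmt -> elsepart cond: elsepart nullable, take FIRST(elsepart) ∪ FIRST(cond) = { (, ), [, id }.
Union: FIRST(stmt) = { (, ), [, id }.

{ (, ), [, id }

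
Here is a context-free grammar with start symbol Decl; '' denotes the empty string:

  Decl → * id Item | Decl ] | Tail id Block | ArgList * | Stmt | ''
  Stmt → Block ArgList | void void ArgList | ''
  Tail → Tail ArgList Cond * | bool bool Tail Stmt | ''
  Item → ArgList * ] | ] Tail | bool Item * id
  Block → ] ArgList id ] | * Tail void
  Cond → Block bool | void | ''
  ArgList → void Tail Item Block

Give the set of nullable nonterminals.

Directly nullable (have an ''-production): Decl, Stmt, Tail, Cond.
No other nonterminal has a production whose RHS symbols are all nullable.

{ Cond, Decl, Stmt, Tail }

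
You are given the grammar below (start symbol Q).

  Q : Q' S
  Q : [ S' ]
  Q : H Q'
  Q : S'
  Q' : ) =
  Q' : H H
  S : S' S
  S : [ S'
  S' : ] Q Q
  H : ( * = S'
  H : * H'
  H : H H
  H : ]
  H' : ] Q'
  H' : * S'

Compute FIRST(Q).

From Q : Q' S: add FIRST(Q') = { (, ), *, ] }.
Q : [ S' ] contributes {[}.
From Q : H Q': add FIRST(H) = { (, *, ] }.
From Q : S': add FIRST(S') = { ] }.
Union: FIRST(Q) = { (, ), *, [, ] }.

{ (, ), *, [, ] }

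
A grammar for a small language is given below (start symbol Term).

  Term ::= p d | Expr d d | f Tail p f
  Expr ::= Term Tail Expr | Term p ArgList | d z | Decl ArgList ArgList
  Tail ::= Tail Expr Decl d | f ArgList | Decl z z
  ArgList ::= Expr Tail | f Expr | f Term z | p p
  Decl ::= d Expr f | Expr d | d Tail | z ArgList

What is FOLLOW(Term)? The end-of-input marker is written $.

Term is the start symbol, so $ ∈ FOLLOW(Term).
In Expr ::= Term Tail Expr: add FIRST(Tail Expr) = { d, f, p, z }.
In Expr ::= Term p ArgList: add FIRST(p ArgList) = { p }.
In ArgList ::= f Term z: add FIRST(z) = { z }.
Union: FOLLOW(Term) = { $, d, f, p, z }.

{ $, d, f, p, z }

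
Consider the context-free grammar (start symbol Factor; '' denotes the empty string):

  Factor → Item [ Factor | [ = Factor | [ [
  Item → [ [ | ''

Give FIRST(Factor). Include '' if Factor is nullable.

From Factor → Item [ Factor: Item nullable, take FIRST(Item) ∪ {[} = { [ }.
Factor → [ = Factor contributes {[}.
Factor → [ [ contributes {[}.
Union: FIRST(Factor) = { [ }.

{ [ }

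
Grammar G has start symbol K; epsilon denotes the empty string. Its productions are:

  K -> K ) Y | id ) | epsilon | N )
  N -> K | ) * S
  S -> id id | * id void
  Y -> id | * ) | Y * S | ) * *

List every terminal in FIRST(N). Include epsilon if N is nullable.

From N -> K: add FIRST(K) = { ), id, epsilon } (including epsilon since K is nullable).
N -> ) * S contributes {)}.
Union: FIRST(N) = { ), id, epsilon }.

{ ), id, epsilon }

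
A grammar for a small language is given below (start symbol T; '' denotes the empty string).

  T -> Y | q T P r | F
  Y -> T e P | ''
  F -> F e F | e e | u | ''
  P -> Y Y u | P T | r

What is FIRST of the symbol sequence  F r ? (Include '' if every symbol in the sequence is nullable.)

{ e, r, u }

Add FIRST(F)\{''} = { e, u }; F is nullable, continue.
r is a terminal; add {r} and stop.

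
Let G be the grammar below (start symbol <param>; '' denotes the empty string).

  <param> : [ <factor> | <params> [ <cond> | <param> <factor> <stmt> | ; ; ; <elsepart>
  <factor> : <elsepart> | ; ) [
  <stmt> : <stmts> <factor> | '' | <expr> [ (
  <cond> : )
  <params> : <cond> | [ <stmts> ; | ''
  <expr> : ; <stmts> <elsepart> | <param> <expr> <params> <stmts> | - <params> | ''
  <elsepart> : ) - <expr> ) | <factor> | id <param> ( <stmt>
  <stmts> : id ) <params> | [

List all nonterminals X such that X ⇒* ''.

Directly nullable (have an ''-production): <stmt>, <params>, <expr>.
No other nonterminal has a production whose RHS symbols are all nullable.

{ <expr>, <params>, <stmt> }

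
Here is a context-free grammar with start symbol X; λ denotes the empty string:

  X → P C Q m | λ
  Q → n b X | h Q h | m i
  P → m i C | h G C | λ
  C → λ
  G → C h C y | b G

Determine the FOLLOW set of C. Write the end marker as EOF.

{ h, m, n, y }

In X → P C Q m: add FIRST(Q m) = { h, m, n }.
In P → m i C: C is at the end, add FOLLOW(P) = { h, m, n }.
In P → h G C: C is at the end, add FOLLOW(P) = { h, m, n }.
In G → C h C y: add FIRST(h C y) = { h }.
In G → C h C y: add FIRST(y) = { y }.
Union: FOLLOW(C) = { h, m, n, y }.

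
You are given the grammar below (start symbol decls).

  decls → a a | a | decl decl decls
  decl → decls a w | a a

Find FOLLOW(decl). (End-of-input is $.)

{ a }

In decls → decl decl decls: add FIRST(decl decls) = { a }.
In decls → decl decl decls: add FIRST(decls) = { a }.
Union: FOLLOW(decl) = { a }.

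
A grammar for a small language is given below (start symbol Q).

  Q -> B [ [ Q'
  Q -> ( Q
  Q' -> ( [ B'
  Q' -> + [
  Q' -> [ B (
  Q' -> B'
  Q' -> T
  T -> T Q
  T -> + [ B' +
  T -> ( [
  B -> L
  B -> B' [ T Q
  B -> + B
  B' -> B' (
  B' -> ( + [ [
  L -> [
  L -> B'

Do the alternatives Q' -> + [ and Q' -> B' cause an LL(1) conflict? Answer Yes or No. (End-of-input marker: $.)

No

FIRST(+ [) = { + } and FIRST(B') = { ( }.
The FIRST sets are disjoint and neither alternative is nullable — no conflict.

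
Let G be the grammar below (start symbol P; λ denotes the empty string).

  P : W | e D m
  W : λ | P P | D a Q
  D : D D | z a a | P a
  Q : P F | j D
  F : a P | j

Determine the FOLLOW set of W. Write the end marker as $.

In P : W: W is at the end, add FOLLOW(P) = { $, a, e, j, z }.
Union: FOLLOW(W) = { $, a, e, j, z }.

{ $, a, e, j, z }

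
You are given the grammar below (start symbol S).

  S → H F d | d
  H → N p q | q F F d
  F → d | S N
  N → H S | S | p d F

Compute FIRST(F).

{ d, p, q }

F → d contributes {d}.
From F → S N: add FIRST(S) = { d, p, q }.
Union: FIRST(F) = { d, p, q }.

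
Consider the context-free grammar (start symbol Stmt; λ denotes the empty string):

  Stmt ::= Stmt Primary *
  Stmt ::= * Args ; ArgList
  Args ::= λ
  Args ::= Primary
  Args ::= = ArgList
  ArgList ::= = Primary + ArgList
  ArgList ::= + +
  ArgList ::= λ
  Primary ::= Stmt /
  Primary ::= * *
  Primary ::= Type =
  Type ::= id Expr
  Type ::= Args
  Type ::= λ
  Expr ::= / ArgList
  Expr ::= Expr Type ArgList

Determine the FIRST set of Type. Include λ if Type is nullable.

Type ::= id Expr contributes {id}.
From Type ::= Args: add FIRST(Args) = { *, =, id, λ } (including λ since Args is nullable).
Type ::= λ contributes λ.
Union: FIRST(Type) = { *, =, id, λ }.

{ *, =, id, λ }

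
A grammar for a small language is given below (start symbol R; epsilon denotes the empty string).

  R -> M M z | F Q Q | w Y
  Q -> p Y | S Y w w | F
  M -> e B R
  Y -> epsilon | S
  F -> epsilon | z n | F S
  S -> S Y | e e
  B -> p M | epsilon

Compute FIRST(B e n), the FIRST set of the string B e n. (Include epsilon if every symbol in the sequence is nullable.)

Add FIRST(B)\{epsilon} = { p }; B is nullable, continue.
e is a terminal; add {e} and stop.

{ e, p }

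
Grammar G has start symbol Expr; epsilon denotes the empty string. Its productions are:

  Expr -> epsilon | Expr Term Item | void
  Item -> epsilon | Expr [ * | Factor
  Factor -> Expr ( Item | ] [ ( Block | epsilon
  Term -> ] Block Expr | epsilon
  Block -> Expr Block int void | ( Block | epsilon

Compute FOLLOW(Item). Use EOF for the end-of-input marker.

In Expr -> Expr Term Item: Item is at the end, add FOLLOW(Expr) = { EOF, (, [, ], int, void }.
In Factor -> Expr ( Item: Item is at the end, add FOLLOW(Factor) = { EOF, (, [, ], int, void }.
Union: FOLLOW(Item) = { EOF, (, [, ], int, void }.

{ EOF, (, [, ], int, void }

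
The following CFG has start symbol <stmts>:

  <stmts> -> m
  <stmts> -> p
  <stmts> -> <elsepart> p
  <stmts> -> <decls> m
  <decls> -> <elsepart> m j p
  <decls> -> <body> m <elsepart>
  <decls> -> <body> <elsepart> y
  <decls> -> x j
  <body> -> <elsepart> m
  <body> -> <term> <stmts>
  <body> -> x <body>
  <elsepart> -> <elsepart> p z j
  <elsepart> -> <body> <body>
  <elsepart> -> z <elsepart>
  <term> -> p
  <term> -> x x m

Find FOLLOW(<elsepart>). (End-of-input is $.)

{ m, p, y }

In <stmts> -> <elsepart> p: add FIRST(p) = { p }.
In <decls> -> <elsepart> m j p: add FIRST(m j p) = { m }.
In <decls> -> <body> m <elsepart>: <elsepart> is at the end, add FOLLOW(<decls>) = { m }.
In <decls> -> <body> <elsepart> y: add FIRST(y) = { y }.
In <body> -> <elsepart> m: add FIRST(m) = { m }.
In <elsepart> -> <elsepart> p z j: add FIRST(p z j) = { p }.
In <elsepart> -> z <elsepart>: <elsepart> is at the end, add FOLLOW(<elsepart>) = { m, p, y }.
Union: FOLLOW(<elsepart>) = { m, p, y }.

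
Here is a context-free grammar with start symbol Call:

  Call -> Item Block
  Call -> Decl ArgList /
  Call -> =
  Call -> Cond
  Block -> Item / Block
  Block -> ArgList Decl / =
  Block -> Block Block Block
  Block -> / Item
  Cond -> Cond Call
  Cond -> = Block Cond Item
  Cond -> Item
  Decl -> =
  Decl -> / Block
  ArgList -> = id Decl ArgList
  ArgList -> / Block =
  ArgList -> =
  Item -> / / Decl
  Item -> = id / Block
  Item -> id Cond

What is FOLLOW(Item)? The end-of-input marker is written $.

In Call -> Item Block: add FIRST(Block) = { /, =, id }.
In Block -> Item / Block: add FIRST(/ Block) = { / }.
In Block -> / Item: Item is at the end, add FOLLOW(Block) = { $, /, =, id }.
In Cond -> = Block Cond Item: Item is at the end, add FOLLOW(Cond) = { $, /, =, id }.
In Cond -> Item: Item is at the end, add FOLLOW(Cond) = { $, /, =, id }.
Union: FOLLOW(Item) = { $, /, =, id }.

{ $, /, =, id }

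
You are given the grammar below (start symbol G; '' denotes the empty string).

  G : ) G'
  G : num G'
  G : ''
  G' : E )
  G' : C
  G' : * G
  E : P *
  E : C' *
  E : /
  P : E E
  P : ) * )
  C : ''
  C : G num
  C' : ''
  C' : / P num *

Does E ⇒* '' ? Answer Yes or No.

Nullable nonterminals: C, C', G, G'.
No production of E has an RHS whose symbols are all nullable, so E is not nullable.

No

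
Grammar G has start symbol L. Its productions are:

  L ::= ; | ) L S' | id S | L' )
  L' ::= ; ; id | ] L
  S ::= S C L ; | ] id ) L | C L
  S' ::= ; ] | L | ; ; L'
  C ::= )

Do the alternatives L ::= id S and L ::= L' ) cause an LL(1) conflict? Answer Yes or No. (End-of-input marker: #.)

No

FIRST(id S) = { id } and FIRST(L' )) = { ;, ] }.
The FIRST sets are disjoint and neither alternative is nullable — no conflict.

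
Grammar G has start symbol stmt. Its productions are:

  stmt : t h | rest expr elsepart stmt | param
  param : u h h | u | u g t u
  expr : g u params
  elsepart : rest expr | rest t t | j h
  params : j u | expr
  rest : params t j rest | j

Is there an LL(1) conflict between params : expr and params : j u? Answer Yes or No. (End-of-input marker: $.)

FIRST(expr) = { g } and FIRST(j u) = { j }.
The FIRST sets are disjoint and neither alternative is nullable — no conflict.

No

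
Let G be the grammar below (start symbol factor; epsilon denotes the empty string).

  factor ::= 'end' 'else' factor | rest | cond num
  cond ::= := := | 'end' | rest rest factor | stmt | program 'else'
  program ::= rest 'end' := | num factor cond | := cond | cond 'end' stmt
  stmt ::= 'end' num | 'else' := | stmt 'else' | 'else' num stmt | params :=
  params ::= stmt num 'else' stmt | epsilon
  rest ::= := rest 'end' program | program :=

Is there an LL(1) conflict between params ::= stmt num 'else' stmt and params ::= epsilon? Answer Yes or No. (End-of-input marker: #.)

FIRST(stmt num 'else' stmt) = { 'else', 'end', := } and FIRST(epsilon) = { epsilon }.
The second alternative is nullable and FOLLOW(params) = { := } shares := with FIRST of the first — conflict.

Yes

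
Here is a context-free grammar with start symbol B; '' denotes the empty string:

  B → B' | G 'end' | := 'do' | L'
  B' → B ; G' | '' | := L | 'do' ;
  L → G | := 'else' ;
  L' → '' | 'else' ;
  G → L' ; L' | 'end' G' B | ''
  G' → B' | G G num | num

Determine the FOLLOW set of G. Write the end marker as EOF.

{ EOF, 'do', 'else', 'end', :=, ;, num }

In B → G 'end': add FIRST('end') = { 'end' }.
In L → G: G is at the end, add FOLLOW(L) = { EOF, 'do', 'else', 'end', :=, ;, num }.
In G' → G G num: add FIRST(G num) = { 'else', 'end', ;, num }.
In G' → G G num: add FIRST(num) = { num }.
Union: FOLLOW(G) = { EOF, 'do', 'else', 'end', :=, ;, num }.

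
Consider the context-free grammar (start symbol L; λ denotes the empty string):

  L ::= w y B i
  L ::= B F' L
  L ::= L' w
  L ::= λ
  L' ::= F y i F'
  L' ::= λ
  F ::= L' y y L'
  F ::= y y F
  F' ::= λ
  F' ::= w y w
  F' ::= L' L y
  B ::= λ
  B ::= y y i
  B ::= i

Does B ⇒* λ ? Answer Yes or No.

B has an λ-production, so B ⇒ λ.

Yes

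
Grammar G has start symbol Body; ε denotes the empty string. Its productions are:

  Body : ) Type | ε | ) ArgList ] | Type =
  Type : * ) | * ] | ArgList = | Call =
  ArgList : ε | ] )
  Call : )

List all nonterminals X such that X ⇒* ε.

{ ArgList, Body }

Directly nullable (have an ε-production): Body, ArgList.
No other nonterminal has a production whose RHS symbols are all nullable.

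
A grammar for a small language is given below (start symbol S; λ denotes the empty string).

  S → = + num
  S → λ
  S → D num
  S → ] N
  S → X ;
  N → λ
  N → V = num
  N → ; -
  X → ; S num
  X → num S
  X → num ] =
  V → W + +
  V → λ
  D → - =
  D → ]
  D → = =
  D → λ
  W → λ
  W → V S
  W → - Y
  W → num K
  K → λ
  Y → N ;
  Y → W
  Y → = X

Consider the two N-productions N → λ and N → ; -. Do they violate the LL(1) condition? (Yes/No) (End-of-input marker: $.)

Yes

FIRST(λ) = { λ } and FIRST(; -) = { ; }.
The first alternative is nullable and FOLLOW(N) = { $, +, ;, num } shares ; with FIRST of the second — conflict.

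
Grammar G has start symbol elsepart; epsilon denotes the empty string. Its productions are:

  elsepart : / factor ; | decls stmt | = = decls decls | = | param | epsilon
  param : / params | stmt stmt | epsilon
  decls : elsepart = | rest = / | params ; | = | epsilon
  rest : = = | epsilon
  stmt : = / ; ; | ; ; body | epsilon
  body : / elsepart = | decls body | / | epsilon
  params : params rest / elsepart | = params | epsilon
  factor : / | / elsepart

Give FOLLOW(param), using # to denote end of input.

{ #, /, ;, = }

In elsepart : param: param is at the end, add FOLLOW(elsepart) = { #, /, ;, = }.
Union: FOLLOW(param) = { #, /, ;, = }.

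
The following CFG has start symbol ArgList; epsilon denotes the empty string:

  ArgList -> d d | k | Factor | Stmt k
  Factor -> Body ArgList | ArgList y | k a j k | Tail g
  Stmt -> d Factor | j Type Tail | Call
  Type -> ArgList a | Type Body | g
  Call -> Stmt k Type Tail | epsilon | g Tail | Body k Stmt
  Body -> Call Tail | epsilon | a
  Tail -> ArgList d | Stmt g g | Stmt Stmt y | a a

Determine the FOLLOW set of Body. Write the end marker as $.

In Factor -> Body ArgList: add FIRST(ArgList) = { a, d, g, j, k, y }.
In Type -> Type Body: Body is at the end, add FOLLOW(Type) = { a, d, g, j, k, y }.
In Call -> Body k Stmt: add FIRST(k Stmt) = { k }.
Union: FOLLOW(Body) = { a, d, g, j, k, y }.

{ a, d, g, j, k, y }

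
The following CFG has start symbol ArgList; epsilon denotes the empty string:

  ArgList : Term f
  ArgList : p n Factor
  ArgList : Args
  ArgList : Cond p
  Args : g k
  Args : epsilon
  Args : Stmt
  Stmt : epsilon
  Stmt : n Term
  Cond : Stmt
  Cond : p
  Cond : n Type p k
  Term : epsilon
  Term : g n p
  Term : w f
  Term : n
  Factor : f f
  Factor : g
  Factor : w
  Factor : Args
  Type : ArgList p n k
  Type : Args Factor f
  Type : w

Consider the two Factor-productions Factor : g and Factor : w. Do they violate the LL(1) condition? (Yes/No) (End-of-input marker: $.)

FIRST(g) = { g } and FIRST(w) = { w }.
The FIRST sets are disjoint and neither alternative is nullable — no conflict.

No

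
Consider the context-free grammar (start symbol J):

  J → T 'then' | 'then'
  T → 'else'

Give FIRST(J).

From J → T 'then': add FIRST(T) = { 'else' }.
J → 'then' contributes {'then'}.
Union: FIRST(J) = { 'else', 'then' }.

{ 'else', 'then' }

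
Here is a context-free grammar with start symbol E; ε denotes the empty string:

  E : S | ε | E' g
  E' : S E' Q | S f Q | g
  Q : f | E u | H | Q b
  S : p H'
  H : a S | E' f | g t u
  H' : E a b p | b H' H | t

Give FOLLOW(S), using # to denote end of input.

In E : S: S is at the end, add FOLLOW(E) = { #, a, u }.
In E' : S E' Q: add FIRST(E' Q) = { g, p }.
In E' : S f Q: add FIRST(f Q) = { f }.
In H : a S: S is at the end, add FOLLOW(H) = { #, a, b, f, g, p, u }.
Union: FOLLOW(S) = { #, a, b, f, g, p, u }.

{ #, a, b, f, g, p, u }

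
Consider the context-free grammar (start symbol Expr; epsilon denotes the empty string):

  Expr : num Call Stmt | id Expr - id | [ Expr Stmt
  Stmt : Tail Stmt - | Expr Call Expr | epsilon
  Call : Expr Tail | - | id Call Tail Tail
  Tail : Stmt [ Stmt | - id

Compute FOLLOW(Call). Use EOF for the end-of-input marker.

In Expr : num Call Stmt: add FIRST(Stmt)\{epsilon} = { -, [, id, num }.
  Since Stmt is nullable, also add FOLLOW(Expr) = { EOF, -, [, id, num }.
In Stmt : Expr Call Expr: add FIRST(Expr) = { [, id, num }.
In Call : id Call Tail Tail: add FIRST(Tail Tail) = { -, [, id, num }.
Union: FOLLOW(Call) = { EOF, -, [, id, num }.

{ EOF, -, [, id, num }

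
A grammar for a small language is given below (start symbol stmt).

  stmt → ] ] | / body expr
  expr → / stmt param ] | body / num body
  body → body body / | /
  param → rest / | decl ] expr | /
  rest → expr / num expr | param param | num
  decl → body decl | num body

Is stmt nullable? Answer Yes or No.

No

No nonterminal in this grammar is nullable.
No production of stmt has an RHS whose symbols are all nullable, so stmt is not nullable.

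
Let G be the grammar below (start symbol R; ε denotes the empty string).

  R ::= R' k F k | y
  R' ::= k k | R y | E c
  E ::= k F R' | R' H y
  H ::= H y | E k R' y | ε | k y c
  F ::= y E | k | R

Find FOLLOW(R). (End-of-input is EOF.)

{ EOF, k, y }

R is the start symbol, so EOF ∈ FOLLOW(R).
In R' ::= R y: add FIRST(y) = { y }.
In F ::= R: R is at the end, add FOLLOW(F) = { k, y }.
Union: FOLLOW(R) = { EOF, k, y }.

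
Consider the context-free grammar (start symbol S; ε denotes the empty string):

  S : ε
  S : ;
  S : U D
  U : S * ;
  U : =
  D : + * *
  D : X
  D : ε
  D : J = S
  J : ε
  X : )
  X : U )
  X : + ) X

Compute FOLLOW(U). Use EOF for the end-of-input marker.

In S : U D: add FIRST(D)\{ε} = { ), *, +, ;, = }.
  Since D is nullable, also add FOLLOW(S) = { EOF, * }.
In X : U ): add FIRST()) = { ) }.
Union: FOLLOW(U) = { EOF, ), *, +, ;, = }.

{ EOF, ), *, +, ;, = }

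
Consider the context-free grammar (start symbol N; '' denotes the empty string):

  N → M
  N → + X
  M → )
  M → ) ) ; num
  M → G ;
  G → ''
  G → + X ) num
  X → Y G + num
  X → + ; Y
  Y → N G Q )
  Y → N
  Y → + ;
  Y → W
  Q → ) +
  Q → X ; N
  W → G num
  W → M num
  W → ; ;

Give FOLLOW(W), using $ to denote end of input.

In Y → W: W is at the end, add FOLLOW(Y) = { $, ), +, ;, num }.
Union: FOLLOW(W) = { $, ), +, ;, num }.

{ $, ), +, ;, num }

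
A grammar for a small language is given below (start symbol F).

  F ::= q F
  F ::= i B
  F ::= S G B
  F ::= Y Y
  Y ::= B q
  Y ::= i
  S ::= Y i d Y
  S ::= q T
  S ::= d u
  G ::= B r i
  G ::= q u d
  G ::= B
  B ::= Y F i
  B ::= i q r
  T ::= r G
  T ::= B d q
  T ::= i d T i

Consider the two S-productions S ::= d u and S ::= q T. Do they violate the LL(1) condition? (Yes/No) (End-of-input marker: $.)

FIRST(d u) = { d } and FIRST(q T) = { q }.
The FIRST sets are disjoint and neither alternative is nullable — no conflict.

No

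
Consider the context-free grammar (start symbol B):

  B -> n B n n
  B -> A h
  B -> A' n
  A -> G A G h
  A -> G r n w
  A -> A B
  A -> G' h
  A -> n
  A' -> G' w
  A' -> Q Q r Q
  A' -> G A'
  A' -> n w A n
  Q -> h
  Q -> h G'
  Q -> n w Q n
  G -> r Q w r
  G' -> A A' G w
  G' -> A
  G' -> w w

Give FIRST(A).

From A -> G A G h: add FIRST(G) = { r }.
From A -> G r n w: add FIRST(G) = { r }.
From A -> A B: add FIRST(A) = { n, r, w }.
From A -> G' h: add FIRST(G') = { n, r, w }.
A -> n contributes {n}.
Union: FIRST(A) = { n, r, w }.

{ n, r, w }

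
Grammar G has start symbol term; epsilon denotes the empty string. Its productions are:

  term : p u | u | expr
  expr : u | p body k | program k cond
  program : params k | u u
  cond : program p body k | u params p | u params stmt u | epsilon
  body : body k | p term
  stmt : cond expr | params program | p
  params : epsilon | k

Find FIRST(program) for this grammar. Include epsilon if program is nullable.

{ k, u }

From program : params k: params nullable, take FIRST(params) ∪ {k} = { k }.
program : u u contributes {u}.
Union: FIRST(program) = { k, u }.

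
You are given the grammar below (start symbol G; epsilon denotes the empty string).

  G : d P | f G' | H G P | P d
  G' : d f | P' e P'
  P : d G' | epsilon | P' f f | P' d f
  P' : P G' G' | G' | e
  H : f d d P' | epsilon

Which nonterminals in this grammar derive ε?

{ H, P }

Directly nullable (have an epsilon-production): P, H.
No other nonterminal has a production whose RHS symbols are all nullable.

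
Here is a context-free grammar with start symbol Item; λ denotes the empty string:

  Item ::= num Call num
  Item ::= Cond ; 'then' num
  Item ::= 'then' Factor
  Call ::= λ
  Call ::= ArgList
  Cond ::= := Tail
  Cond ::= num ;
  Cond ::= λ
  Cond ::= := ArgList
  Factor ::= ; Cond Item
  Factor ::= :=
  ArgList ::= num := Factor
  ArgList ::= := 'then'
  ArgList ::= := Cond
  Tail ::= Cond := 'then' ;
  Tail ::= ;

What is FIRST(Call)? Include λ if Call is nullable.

Call ::= λ contributes λ.
From Call ::= ArgList: add FIRST(ArgList) = { :=, num }.
Union: FIRST(Call) = { :=, num, λ }.

{ :=, num, λ }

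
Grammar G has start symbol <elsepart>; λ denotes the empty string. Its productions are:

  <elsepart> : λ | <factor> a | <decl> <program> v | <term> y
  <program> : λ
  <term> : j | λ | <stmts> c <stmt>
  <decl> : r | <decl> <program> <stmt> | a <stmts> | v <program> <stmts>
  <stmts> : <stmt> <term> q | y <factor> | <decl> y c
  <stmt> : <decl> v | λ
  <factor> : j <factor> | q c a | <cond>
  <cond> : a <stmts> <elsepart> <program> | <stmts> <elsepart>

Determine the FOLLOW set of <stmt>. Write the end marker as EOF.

{ a, j, q, r, v, y }

In <term> : <stmts> c <stmt>: <stmt> is at the end, add FOLLOW(<term>) = { q, y }.
In <decl> : <decl> <program> <stmt>: <stmt> is at the end, add FOLLOW(<decl>) = { a, r, v, y }.
In <stmts> : <stmt> <term> q: add FIRST(<term> q) = { a, j, q, r, v, y }.
Union: FOLLOW(<stmt>) = { a, j, q, r, v, y }.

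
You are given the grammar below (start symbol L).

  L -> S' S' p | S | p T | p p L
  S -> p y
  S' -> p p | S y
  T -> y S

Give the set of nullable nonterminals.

No nonterminal has an empty production or an RHS whose symbols are all nullable.

{ } (none)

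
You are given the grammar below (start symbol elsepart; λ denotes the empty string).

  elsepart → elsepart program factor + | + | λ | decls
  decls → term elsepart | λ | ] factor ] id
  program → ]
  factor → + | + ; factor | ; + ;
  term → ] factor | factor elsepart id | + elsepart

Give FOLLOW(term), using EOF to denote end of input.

{ EOF, +, ;, ], id }

In decls → term elsepart: add FIRST(elsepart)\{λ} = { +, ;, ] }.
  Since elsepart is nullable, also add FOLLOW(decls) = { EOF, +, ;, ], id }.
Union: FOLLOW(term) = { EOF, +, ;, ], id }.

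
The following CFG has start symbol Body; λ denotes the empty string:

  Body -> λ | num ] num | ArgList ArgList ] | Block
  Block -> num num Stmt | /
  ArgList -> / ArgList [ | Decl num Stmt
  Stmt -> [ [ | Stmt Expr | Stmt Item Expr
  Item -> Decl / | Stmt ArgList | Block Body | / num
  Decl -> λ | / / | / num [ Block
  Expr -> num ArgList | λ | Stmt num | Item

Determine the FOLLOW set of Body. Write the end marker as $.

Body is the start symbol, so $ ∈ FOLLOW(Body).
In Item -> Block Body: Body is at the end, add FOLLOW(Item) = { $, /, [, ], num }.
Union: FOLLOW(Body) = { $, /, [, ], num }.

{ $, /, [, ], num }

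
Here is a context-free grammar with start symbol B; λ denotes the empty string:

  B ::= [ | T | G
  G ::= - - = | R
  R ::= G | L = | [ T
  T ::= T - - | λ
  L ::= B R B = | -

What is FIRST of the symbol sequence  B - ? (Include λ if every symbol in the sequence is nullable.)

{ -, [ }

Add FIRST(B)\{λ} = { -, [ }; B is nullable, continue.
- is a terminal; add {-} and stop.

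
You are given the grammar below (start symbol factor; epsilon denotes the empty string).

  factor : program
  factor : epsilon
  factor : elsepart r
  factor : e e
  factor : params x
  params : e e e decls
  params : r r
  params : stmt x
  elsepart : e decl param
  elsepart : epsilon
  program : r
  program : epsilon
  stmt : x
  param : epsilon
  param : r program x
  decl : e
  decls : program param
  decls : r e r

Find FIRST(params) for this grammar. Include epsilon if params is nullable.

{ e, r, x }

params : e e e decls contributes {e}.
params : r r contributes {r}.
From params : stmt x: add FIRST(stmt) = { x }.
Union: FIRST(params) = { e, r, x }.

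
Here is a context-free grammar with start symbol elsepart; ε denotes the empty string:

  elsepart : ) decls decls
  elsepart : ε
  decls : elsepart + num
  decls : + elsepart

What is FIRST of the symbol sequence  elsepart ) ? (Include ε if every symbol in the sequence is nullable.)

Add FIRST(elsepart)\{ε} = { ) }; elsepart is nullable, continue.
) is a terminal; add {)} and stop.

{ ) }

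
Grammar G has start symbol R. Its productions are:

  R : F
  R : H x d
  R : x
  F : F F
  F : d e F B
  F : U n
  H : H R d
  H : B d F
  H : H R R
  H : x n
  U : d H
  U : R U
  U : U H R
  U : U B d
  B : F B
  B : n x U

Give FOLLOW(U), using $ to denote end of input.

{ $, d, n, x }

In F : U n: add FIRST(n) = { n }.
In U : R U: U is at the end, add FOLLOW(U) = { $, d, n, x }.
In U : U H R: add FIRST(H R) = { d, n, x }.
In U : U B d: add FIRST(B d) = { d, n, x }.
In B : n x U: U is at the end, add FOLLOW(B) = { $, d, n, x }.
Union: FOLLOW(U) = { $, d, n, x }.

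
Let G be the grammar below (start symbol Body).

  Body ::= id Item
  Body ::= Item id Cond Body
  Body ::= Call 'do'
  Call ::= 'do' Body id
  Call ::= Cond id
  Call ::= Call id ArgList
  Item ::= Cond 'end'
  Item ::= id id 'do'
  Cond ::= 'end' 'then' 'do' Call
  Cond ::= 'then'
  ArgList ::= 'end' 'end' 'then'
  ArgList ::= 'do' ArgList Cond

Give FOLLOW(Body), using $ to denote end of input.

Body is the start symbol, so $ ∈ FOLLOW(Body).
In Body ::= Item id Cond Body: Body is at the end, add FOLLOW(Body) = { $, id }.
In Call ::= 'do' Body id: add FIRST(id) = { id }.
Union: FOLLOW(Body) = { $, id }.

{ $, id }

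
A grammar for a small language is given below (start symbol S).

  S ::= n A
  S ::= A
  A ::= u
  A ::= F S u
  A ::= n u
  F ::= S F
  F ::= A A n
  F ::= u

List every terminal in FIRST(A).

{ n, u }

A ::= u contributes {u}.
From A ::= F S u: add FIRST(F) = { n, u }.
A ::= n u contributes {n}.
Union: FIRST(A) = { n, u }.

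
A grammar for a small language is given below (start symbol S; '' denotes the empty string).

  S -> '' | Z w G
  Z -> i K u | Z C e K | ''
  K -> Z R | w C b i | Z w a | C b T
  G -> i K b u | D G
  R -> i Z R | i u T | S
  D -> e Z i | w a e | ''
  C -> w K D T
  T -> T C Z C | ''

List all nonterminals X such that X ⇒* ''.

Directly nullable (have an ''-production): S, Z, D, T.
K -> Z R with every symbol nullable, so K is nullable.
R -> S with every symbol nullable, so R is nullable.
No other nonterminal has a production whose RHS symbols are all nullable.

{ D, K, R, S, T, Z }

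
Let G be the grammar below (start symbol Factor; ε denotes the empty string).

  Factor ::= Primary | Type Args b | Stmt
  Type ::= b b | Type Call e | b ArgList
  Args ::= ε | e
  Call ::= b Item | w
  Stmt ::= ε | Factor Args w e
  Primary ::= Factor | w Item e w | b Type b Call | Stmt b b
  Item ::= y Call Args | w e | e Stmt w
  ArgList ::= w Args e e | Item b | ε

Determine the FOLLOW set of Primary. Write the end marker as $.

In Factor ::= Primary: Primary is at the end, add FOLLOW(Factor) = { $, e, w }.
Union: FOLLOW(Primary) = { $, e, w }.

{ $, e, w }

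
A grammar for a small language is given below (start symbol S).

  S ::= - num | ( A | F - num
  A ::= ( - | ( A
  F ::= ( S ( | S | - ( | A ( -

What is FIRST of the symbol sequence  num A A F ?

num is a terminal; add {num} and stop.

{ num }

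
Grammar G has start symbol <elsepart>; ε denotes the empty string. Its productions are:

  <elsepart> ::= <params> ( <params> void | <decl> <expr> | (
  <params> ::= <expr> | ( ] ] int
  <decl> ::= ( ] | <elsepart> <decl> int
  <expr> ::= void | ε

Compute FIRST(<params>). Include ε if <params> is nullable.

{ (, void, ε }

From <params> ::= <expr>: add FIRST(<expr>) = { void, ε } (including ε since <expr> is nullable).
<params> ::= ( ] ] int contributes {(}.
Union: FIRST(<params>) = { (, void, ε }.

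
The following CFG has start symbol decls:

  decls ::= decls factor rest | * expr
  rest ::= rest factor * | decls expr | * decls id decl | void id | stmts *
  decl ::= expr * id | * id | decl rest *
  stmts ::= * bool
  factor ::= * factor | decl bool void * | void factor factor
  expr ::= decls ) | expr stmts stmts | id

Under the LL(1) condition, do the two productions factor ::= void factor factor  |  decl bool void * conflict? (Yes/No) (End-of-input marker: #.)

No

FIRST(void factor factor) = { void } and FIRST(decl bool void *) = { *, id }.
The FIRST sets are disjoint and neither alternative is nullable — no conflict.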